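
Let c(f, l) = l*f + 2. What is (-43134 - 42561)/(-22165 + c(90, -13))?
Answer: 85695/23333 ≈ 3.6727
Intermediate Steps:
c(f, l) = 2 + f*l (c(f, l) = f*l + 2 = 2 + f*l)
(-43134 - 42561)/(-22165 + c(90, -13)) = (-43134 - 42561)/(-22165 + (2 + 90*(-13))) = -85695/(-22165 + (2 - 1170)) = -85695/(-22165 - 1168) = -85695/(-23333) = -85695*(-1/23333) = 85695/23333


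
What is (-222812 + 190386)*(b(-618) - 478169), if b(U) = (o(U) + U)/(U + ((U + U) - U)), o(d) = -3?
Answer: 3194048890673/206 ≈ 1.5505e+10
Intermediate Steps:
b(U) = (-3 + U)/(2*U) (b(U) = (-3 + U)/(U + ((U + U) - U)) = (-3 + U)/(U + (2*U - U)) = (-3 + U)/(U + U) = (-3 + U)/((2*U)) = (-3 + U)*(1/(2*U)) = (-3 + U)/(2*U))
(-222812 + 190386)*(b(-618) - 478169) = (-222812 + 190386)*((½)*(-3 - 618)/(-618) - 478169) = -32426*((½)*(-1/618)*(-621) - 478169) = -32426*(207/412 - 478169) = -32426*(-197005421/412) = 3194048890673/206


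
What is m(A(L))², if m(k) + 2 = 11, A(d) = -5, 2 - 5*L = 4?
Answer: 81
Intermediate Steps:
L = -⅖ (L = ⅖ - ⅕*4 = ⅖ - ⅘ = -⅖ ≈ -0.40000)
m(k) = 9 (m(k) = -2 + 11 = 9)
m(A(L))² = 9² = 81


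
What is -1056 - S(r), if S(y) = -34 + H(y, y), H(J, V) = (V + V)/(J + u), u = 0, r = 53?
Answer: -1024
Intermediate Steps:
H(J, V) = 2*V/J (H(J, V) = (V + V)/(J + 0) = (2*V)/J = 2*V/J)
S(y) = -32 (S(y) = -34 + 2*y/y = -34 + 2 = -32)
-1056 - S(r) = -1056 - 1*(-32) = -1056 + 32 = -1024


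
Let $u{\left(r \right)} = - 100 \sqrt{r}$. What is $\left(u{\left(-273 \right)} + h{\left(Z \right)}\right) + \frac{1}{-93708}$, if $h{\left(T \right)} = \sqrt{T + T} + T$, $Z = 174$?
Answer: $\frac{16305191}{93708} + 2 \sqrt{87} - 100 i \sqrt{273} \approx 192.65 - 1652.3 i$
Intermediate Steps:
$h{\left(T \right)} = T + \sqrt{2} \sqrt{T}$ ($h{\left(T \right)} = \sqrt{2 T} + T = \sqrt{2} \sqrt{T} + T = T + \sqrt{2} \sqrt{T}$)
$\left(u{\left(-273 \right)} + h{\left(Z \right)}\right) + \frac{1}{-93708} = \left(- 100 \sqrt{-273} + \left(174 + \sqrt{2} \sqrt{174}\right)\right) + \frac{1}{-93708} = \left(- 100 i \sqrt{273} + \left(174 + 2 \sqrt{87}\right)\right) - \frac{1}{93708} = \left(174 + 2 \sqrt{87} - 100 i \sqrt{273}\right) - \frac{1}{93708} = \frac{16305191}{93708} + 2 \sqrt{87} - 100 i \sqrt{273}$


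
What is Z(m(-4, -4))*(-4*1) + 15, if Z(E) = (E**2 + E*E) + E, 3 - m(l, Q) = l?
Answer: -405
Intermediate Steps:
m(l, Q) = 3 - l
Z(E) = E + 2*E**2 (Z(E) = (E**2 + E**2) + E = 2*E**2 + E = E + 2*E**2)
Z(m(-4, -4))*(-4*1) + 15 = ((3 - 1*(-4))*(1 + 2*(3 - 1*(-4))))*(-4*1) + 15 = ((3 + 4)*(1 + 2*(3 + 4)))*(-4) + 15 = (7*(1 + 2*7))*(-4) + 15 = (7*(1 + 14))*(-4) + 15 = (7*15)*(-4) + 15 = 105*(-4) + 15 = -420 + 15 = -405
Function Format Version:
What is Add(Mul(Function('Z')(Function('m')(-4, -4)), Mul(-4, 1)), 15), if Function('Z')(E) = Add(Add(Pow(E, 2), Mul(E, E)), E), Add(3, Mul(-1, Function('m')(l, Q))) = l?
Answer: -405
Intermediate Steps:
Function('m')(l, Q) = Add(3, Mul(-1, l))
Function('Z')(E) = Add(E, Mul(2, Pow(E, 2))) (Function('Z')(E) = Add(Add(Pow(E, 2), Pow(E, 2)), E) = Add(Mul(2, Pow(E, 2)), E) = Add(E, Mul(2, Pow(E, 2))))
Add(Mul(Function('Z')(Function('m')(-4, -4)), Mul(-4, 1)), 15) = Add(Mul(Mul(Add(3, Mul(-1, -4)), Add(1, Mul(2, Add(3, Mul(-1, -4))))), Mul(-4, 1)), 15) = Add(Mul(Mul(Add(3, 4), Add(1, Mul(2, Add(3, 4)))), -4), 15) = Add(Mul(Mul(7, Add(1, Mul(2, 7))), -4), 15) = Add(Mul(Mul(7, Add(1, 14)), -4), 15) = Add(Mul(Mul(7, 15), -4), 15) = Add(Mul(105, -4), 15) = Add(-420, 15) = -405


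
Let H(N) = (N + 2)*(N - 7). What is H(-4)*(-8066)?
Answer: -177452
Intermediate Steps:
H(N) = (-7 + N)*(2 + N) (H(N) = (2 + N)*(-7 + N) = (-7 + N)*(2 + N))
H(-4)*(-8066) = (-14 + (-4)**2 - 5*(-4))*(-8066) = (-14 + 16 + 20)*(-8066) = 22*(-8066) = -177452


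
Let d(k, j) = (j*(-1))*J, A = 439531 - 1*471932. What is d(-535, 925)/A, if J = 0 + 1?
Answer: 925/32401 ≈ 0.028549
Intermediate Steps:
A = -32401 (A = 439531 - 471932 = -32401)
J = 1
d(k, j) = -j (d(k, j) = (j*(-1))*1 = -j*1 = -j)
d(-535, 925)/A = -1*925/(-32401) = -925*(-1/32401) = 925/32401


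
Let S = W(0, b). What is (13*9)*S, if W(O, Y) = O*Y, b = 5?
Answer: 0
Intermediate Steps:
S = 0 (S = 0*5 = 0)
(13*9)*S = (13*9)*0 = 117*0 = 0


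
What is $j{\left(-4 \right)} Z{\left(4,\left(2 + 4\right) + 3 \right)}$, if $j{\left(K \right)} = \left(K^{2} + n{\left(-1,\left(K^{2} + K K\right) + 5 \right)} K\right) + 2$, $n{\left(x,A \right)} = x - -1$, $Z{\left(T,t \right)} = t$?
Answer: $162$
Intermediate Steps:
$n{\left(x,A \right)} = 1 + x$ ($n{\left(x,A \right)} = x + 1 = 1 + x$)
$j{\left(K \right)} = 2 + K^{2}$ ($j{\left(K \right)} = \left(K^{2} + \left(1 - 1\right) K\right) + 2 = \left(K^{2} + 0 K\right) + 2 = \left(K^{2} + 0\right) + 2 = K^{2} + 2 = 2 + K^{2}$)
$j{\left(-4 \right)} Z{\left(4,\left(2 + 4\right) + 3 \right)} = \left(2 + \left(-4\right)^{2}\right) \left(\left(2 + 4\right) + 3\right) = \left(2 + 16\right) \left(6 + 3\right) = 18 \cdot 9 = 162$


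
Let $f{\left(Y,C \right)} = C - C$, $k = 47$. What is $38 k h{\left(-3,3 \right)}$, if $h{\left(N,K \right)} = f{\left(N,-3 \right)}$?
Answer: $0$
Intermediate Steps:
$f{\left(Y,C \right)} = 0$
$h{\left(N,K \right)} = 0$
$38 k h{\left(-3,3 \right)} = 38 \cdot 47 \cdot 0 = 1786 \cdot 0 = 0$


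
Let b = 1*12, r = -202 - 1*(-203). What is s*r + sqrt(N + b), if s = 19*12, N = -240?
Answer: 228 + 2*I*sqrt(57) ≈ 228.0 + 15.1*I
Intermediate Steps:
r = 1 (r = -202 + 203 = 1)
b = 12
s = 228
s*r + sqrt(N + b) = 228*1 + sqrt(-240 + 12) = 228 + sqrt(-228) = 228 + 2*I*sqrt(57)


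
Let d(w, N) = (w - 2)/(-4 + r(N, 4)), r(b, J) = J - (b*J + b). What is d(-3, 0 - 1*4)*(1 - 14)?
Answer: 13/4 ≈ 3.2500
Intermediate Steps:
r(b, J) = J - b - J*b (r(b, J) = J - (J*b + b) = J - (b + J*b) = J + (-b - J*b) = J - b - J*b)
d(w, N) = -(-2 + w)/(5*N) (d(w, N) = (w - 2)/(-4 + (4 - N - 1*4*N)) = (-2 + w)/(-4 + (4 - N - 4*N)) = (-2 + w)/(-4 + (4 - 5*N)) = (-2 + w)/((-5*N)) = (-2 + w)*(-1/(5*N)) = -(-2 + w)/(5*N))
d(-3, 0 - 1*4)*(1 - 14) = ((2 - 1*(-3))/(5*(0 - 1*4)))*(1 - 14) = ((2 + 3)/(5*(0 - 4)))*(-13) = ((⅕)*5/(-4))*(-13) = ((⅕)*(-¼)*5)*(-13) = -¼*(-13) = 13/4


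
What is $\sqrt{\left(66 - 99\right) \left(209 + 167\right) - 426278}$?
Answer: $i \sqrt{438686} \approx 662.33 i$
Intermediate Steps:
$\sqrt{\left(66 - 99\right) \left(209 + 167\right) - 426278} = \sqrt{\left(66 - 99\right) 376 - 426278} = \sqrt{\left(-33\right) 376 - 426278} = \sqrt{-12408 - 426278} = \sqrt{-438686} = i \sqrt{438686}$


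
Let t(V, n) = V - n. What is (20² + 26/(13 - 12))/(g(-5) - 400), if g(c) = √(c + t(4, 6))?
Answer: -170400/160007 - 426*I*√7/160007 ≈ -1.065 - 0.007044*I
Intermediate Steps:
g(c) = √(-2 + c) (g(c) = √(c + (4 - 1*6)) = √(c + (4 - 6)) = √(c - 2) = √(-2 + c))
(20² + 26/(13 - 12))/(g(-5) - 400) = (20² + 26/(13 - 12))/(√(-2 - 5) - 400) = (400 + 26/1)/(√(-7) - 400) = (400 + 1*26)/(I*√7 - 400) = (400 + 26)/(-400 + I*√7) = 426/(-400 + I*√7)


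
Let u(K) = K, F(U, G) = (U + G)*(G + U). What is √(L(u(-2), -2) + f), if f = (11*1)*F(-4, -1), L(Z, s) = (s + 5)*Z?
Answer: √269 ≈ 16.401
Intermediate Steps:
F(U, G) = (G + U)² (F(U, G) = (G + U)*(G + U) = (G + U)²)
L(Z, s) = Z*(5 + s) (L(Z, s) = (5 + s)*Z = Z*(5 + s))
f = 275 (f = (11*1)*(-1 - 4)² = 11*(-5)² = 11*25 = 275)
√(L(u(-2), -2) + f) = √(-2*(5 - 2) + 275) = √(-2*3 + 275) = √(-6 + 275) = √269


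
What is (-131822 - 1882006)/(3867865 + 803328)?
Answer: -2013828/4671193 ≈ -0.43112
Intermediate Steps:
(-131822 - 1882006)/(3867865 + 803328) = -2013828/4671193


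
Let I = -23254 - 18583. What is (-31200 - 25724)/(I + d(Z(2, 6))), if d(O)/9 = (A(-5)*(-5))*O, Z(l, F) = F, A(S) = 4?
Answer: 8132/6131 ≈ 1.3264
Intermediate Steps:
I = -41837
d(O) = -180*O (d(O) = 9*((4*(-5))*O) = 9*(-20*O) = -180*O)
(-31200 - 25724)/(I + d(Z(2, 6))) = (-31200 - 25724)/(-41837 - 180*6) = -56924/(-41837 - 1080) = -56924/(-42917) = -56924*(-1/42917) = 8132/6131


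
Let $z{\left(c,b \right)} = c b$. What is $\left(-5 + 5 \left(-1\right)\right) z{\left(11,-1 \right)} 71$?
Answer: $7810$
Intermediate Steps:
$z{\left(c,b \right)} = b c$
$\left(-5 + 5 \left(-1\right)\right) z{\left(11,-1 \right)} 71 = \left(-5 + 5 \left(-1\right)\right) \left(\left(-1\right) 11\right) 71 = \left(-5 - 5\right) \left(-11\right) 71 = \left(-10\right) \left(-11\right) 71 = 110 \cdot 71 = 7810$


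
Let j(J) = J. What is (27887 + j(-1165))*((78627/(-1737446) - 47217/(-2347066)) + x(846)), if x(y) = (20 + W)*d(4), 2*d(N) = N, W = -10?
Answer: 544163487110890660/1019475108359 ≈ 5.3377e+5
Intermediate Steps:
d(N) = N/2
x(y) = 20 (x(y) = (20 - 10)*((½)*4) = 10*2 = 20)
(27887 + j(-1165))*((78627/(-1737446) - 47217/(-2347066)) + x(846)) = (27887 - 1165)*((78627/(-1737446) - 47217/(-2347066)) + 20) = 26722*((78627*(-1/1737446) - 47217*(-1/2347066)) + 20) = 26722*((-78627/1737446 + 47217/2347066) + 20) = 26722*(-25626442650/1019475108359 + 20) = 26722*(20363875724530/1019475108359) = 544163487110890660/1019475108359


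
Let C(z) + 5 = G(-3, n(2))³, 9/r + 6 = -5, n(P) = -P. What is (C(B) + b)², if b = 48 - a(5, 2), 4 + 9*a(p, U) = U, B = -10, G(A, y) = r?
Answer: 261323395204/143496441 ≈ 1821.1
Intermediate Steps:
r = -9/11 (r = 9/(-6 - 5) = 9/(-11) = 9*(-1/11) = -9/11 ≈ -0.81818)
G(A, y) = -9/11
a(p, U) = -4/9 + U/9
C(z) = -7384/1331 (C(z) = -5 + (-9/11)³ = -5 - 729/1331 = -7384/1331)
b = 434/9 (b = 48 - (-4/9 + (⅑)*2) = 48 - (-4/9 + 2/9) = 48 - 1*(-2/9) = 48 + 2/9 = 434/9 ≈ 48.222)
(C(B) + b)² = (-7384/1331 + 434/9)² = (511198/11979)² = 261323395204/143496441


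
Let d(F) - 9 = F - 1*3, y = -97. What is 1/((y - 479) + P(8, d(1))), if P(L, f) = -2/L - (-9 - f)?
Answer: -4/2241 ≈ -0.0017849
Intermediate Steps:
d(F) = 6 + F (d(F) = 9 + (F - 1*3) = 9 + (F - 3) = 9 + (-3 + F) = 6 + F)
P(L, f) = 9 + f - 2/L (P(L, f) = -2/L + (9 + f) = 9 + f - 2/L)
1/((y - 479) + P(8, d(1))) = 1/((-97 - 479) + (9 + (6 + 1) - 2/8)) = 1/(-576 + (9 + 7 - 2*1/8)) = 1/(-576 + (9 + 7 - 1/4)) = 1/(-576 + 63/4) = 1/(-2241/4) = -4/2241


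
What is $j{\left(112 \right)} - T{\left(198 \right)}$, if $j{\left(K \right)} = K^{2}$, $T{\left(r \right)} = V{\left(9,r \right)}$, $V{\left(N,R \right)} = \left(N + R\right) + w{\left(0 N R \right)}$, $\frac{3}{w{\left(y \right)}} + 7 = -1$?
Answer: $\frac{98699}{8} \approx 12337.0$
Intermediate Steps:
$w{\left(y \right)} = - \frac{3}{8}$ ($w{\left(y \right)} = \frac{3}{-7 - 1} = \frac{3}{-8} = 3 \left(- \frac{1}{8}\right) = - \frac{3}{8}$)
$V{\left(N,R \right)} = - \frac{3}{8} + N + R$ ($V{\left(N,R \right)} = \left(N + R\right) - \frac{3}{8} = - \frac{3}{8} + N + R$)
$T{\left(r \right)} = \frac{69}{8} + r$ ($T{\left(r \right)} = - \frac{3}{8} + 9 + r = \frac{69}{8} + r$)
$j{\left(112 \right)} - T{\left(198 \right)} = 112^{2} - \left(\frac{69}{8} + 198\right) = 12544 - \frac{1653}{8} = \frac{98699}{8}$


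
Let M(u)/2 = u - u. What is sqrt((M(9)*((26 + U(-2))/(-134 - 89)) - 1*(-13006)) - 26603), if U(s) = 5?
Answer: I*sqrt(13597) ≈ 116.61*I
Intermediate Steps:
M(u) = 0 (M(u) = 2*(u - u) = 2*0 = 0)
sqrt((M(9)*((26 + U(-2))/(-134 - 89)) - 1*(-13006)) - 26603) = sqrt((0*((26 + 5)/(-134 - 89)) - 1*(-13006)) - 26603) = sqrt((0*(31/(-223)) + 13006) - 26603) = sqrt((0*(31*(-1/223)) + 13006) - 26603) = sqrt((0*(-31/223) + 13006) - 26603) = sqrt((0 + 13006) - 26603) = sqrt(13006 - 26603) = sqrt(-13597) = I*sqrt(13597)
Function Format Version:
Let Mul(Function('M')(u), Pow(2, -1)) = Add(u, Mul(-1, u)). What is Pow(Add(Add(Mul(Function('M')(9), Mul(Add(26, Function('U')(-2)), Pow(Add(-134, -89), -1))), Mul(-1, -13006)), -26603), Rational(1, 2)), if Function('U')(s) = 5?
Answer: Mul(I, Pow(13597, Rational(1, 2))) ≈ Mul(116.61, I)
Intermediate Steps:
Function('M')(u) = 0 (Function('M')(u) = Mul(2, Add(u, Mul(-1, u))) = Mul(2, 0) = 0)
Pow(Add(Add(Mul(Function('M')(9), Mul(Add(26, Function('U')(-2)), Pow(Add(-134, -89), -1))), Mul(-1, -13006)), -26603), Rational(1, 2)) = Pow(Add(Add(Mul(0, Mul(Add(26, 5), Pow(Add(-134, -89), -1))), Mul(-1, -13006)), -26603), Rational(1, 2)) = Pow(Add(Add(Mul(0, Mul(31, Pow(-223, -1))), 13006), -26603), Rational(1, 2)) = Pow(Add(Add(Mul(0, Mul(31, Rational(-1, 223))), 13006), -26603), Rational(1, 2)) = Pow(Add(Add(Mul(0, Rational(-31, 223)), 13006), -26603), Rational(1, 2)) = Pow(Add(Add(0, 13006), -26603), Rational(1, 2)) = Pow(Add(13006, -26603), Rational(1, 2)) = Pow(-13597, Rational(1, 2)) = Mul(I, Pow(13597, Rational(1, 2)))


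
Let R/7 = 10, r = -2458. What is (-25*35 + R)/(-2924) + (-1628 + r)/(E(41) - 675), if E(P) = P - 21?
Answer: 12474739/1915220 ≈ 6.5135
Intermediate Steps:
R = 70 (R = 7*10 = 70)
E(P) = -21 + P
(-25*35 + R)/(-2924) + (-1628 + r)/(E(41) - 675) = (-25*35 + 70)/(-2924) + (-1628 - 2458)/((-21 + 41) - 675) = (-875 + 70)*(-1/2924) - 4086/(20 - 675) = -805*(-1/2924) - 4086/(-655) = 805/2924 - 4086*(-1/655) = 805/2924 + 4086/655 = 12474739/1915220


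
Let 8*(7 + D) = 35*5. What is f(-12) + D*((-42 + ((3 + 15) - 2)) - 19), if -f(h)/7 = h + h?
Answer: -4011/8 ≈ -501.38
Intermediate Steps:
f(h) = -14*h (f(h) = -7*(h + h) = -14*h)
D = 119/8 (D = -7 + (35*5)/8 = -7 + (1/8)*175 = -7 + 175/8 = 119/8 ≈ 14.875)
f(-12) + D*((-42 + ((3 + 15) - 2)) - 19) = -14*(-12) + 119*((-42 + ((3 + 15) - 2)) - 19)/8 = 168 + 119*((-42 + (18 - 2)) - 19)/8 = 168 + 119*((-42 + 16) - 19)/8 = 168 + 119*(-26 - 19)/8 = 168 + (119/8)*(-45) = 168 - 5355/8 = -4011/8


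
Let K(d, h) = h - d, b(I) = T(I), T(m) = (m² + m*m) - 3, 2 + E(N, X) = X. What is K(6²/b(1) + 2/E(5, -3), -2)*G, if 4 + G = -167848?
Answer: -28870544/5 ≈ -5.7741e+6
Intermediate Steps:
E(N, X) = -2 + X
T(m) = -3 + 2*m² (T(m) = (m² + m²) - 3 = 2*m² - 3 = -3 + 2*m²)
b(I) = -3 + 2*I²
G = -167852 (G = -4 - 167848 = -167852)
K(6²/b(1) + 2/E(5, -3), -2)*G = (-2 - (6²/(-3 + 2*1²) + 2/(-2 - 3)))*(-167852) = (-2 - (36/(-3 + 2*1) + 2/(-5)))*(-167852) = (-2 - (36/(-3 + 2) + 2*(-⅕)))*(-167852) = (-2 - (36/(-1) - ⅖))*(-167852) = (-2 - (36*(-1) - ⅖))*(-167852) = (-2 - (-36 - ⅖))*(-167852) = (-2 - 1*(-182/5))*(-167852) = (-2 + 182/5)*(-167852) = (172/5)*(-167852) = -28870544/5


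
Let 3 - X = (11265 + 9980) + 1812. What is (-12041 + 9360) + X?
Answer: -25735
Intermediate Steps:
X = -23054 (X = 3 - ((11265 + 9980) + 1812) = 3 - (21245 + 1812) = 3 - 1*23057 = 3 - 23057 = -23054)
(-12041 + 9360) + X = (-12041 + 9360) - 23054 = -2681 - 23054 = -25735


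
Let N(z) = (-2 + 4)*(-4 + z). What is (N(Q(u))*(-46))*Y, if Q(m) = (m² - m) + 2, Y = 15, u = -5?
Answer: -38640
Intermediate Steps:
Q(m) = 2 + m² - m
N(z) = -8 + 2*z (N(z) = 2*(-4 + z) = -8 + 2*z)
(N(Q(u))*(-46))*Y = ((-8 + 2*(2 + (-5)² - 1*(-5)))*(-46))*15 = ((-8 + 2*(2 + 25 + 5))*(-46))*15 = ((-8 + 2*32)*(-46))*15 = ((-8 + 64)*(-46))*15 = (56*(-46))*15 = -2576*15 = -38640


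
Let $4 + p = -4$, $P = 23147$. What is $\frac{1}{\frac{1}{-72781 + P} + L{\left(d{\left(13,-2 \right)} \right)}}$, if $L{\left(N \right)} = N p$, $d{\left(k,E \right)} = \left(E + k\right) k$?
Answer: $- \frac{49634}{56781297} \approx -0.00087413$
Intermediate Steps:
$p = -8$ ($p = -4 - 4 = -8$)
$d{\left(k,E \right)} = k \left(E + k\right)$
$L{\left(N \right)} = - 8 N$ ($L{\left(N \right)} = N \left(-8\right) = - 8 N$)
$\frac{1}{\frac{1}{-72781 + P} + L{\left(d{\left(13,-2 \right)} \right)}} = \frac{1}{\frac{1}{-72781 + 23147} - 8 \cdot 13 \left(-2 + 13\right)} = \frac{1}{\frac{1}{-49634} - 8 \cdot 13 \cdot 11} = \frac{1}{- \frac{1}{49634} - 1144} = \frac{1}{- \frac{56781297}{49634}} = - \frac{49634}{56781297}$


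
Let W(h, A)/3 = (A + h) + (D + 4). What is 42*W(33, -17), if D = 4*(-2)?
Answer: 1512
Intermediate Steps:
D = -8
W(h, A) = -12 + 3*A + 3*h (W(h, A) = 3*((A + h) + (-8 + 4)) = 3*((A + h) - 4) = 3*(-4 + A + h) = -12 + 3*A + 3*h)
42*W(33, -17) = 42*(-12 + 3*(-17) + 3*33) = 42*(-12 - 51 + 99) = 42*36 = 1512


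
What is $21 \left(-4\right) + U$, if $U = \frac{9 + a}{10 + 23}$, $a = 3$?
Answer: $- \frac{920}{11} \approx -83.636$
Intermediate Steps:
$U = \frac{4}{11}$ ($U = \frac{9 + 3}{10 + 23} = \frac{12}{33} = 12 \cdot \frac{1}{33} = \frac{4}{11} \approx 0.36364$)
$21 \left(-4\right) + U = 21 \left(-4\right) + \frac{4}{11} = -84 + \frac{4}{11} = - \frac{920}{11}$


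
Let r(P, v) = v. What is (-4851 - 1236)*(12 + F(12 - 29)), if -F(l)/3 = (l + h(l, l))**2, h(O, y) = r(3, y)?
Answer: 21036672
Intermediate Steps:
h(O, y) = y
F(l) = -12*l**2 (F(l) = -3*(l + l)**2 = -3*4*l**2 = -12*l**2)
(-4851 - 1236)*(12 + F(12 - 29)) = (-4851 - 1236)*(12 - 12*(12 - 29)**2) = -6087*(12 - 12*(-17)**2) = -6087*(12 - 12*289) = -6087*(12 - 3468) = -6087*(-3456) = 21036672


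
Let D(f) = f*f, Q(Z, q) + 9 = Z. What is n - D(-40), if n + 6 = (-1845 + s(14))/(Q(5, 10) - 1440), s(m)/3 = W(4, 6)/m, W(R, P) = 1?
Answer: -32441069/20216 ≈ -1604.7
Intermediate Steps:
Q(Z, q) = -9 + Z
D(f) = f²
s(m) = 3/m (s(m) = 3*(1/m) = 3/m)
n = -95469/20216 (n = -6 + (-1845 + 3/14)/((-9 + 5) - 1440) = -6 + (-1845 + 3*(1/14))/(-4 - 1440) = -6 + (-1845 + 3/14)/(-1444) = -6 - 25827/14*(-1/1444) = -6 + 25827/20216 = -95469/20216 ≈ -4.7225)
n - D(-40) = -95469/20216 - 1*(-40)² = -95469/20216 - 1*1600 = -95469/20216 - 1600 = -32441069/20216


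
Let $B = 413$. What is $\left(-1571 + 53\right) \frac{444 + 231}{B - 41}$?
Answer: $- \frac{170775}{62} \approx -2754.4$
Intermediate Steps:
$\left(-1571 + 53\right) \frac{444 + 231}{B - 41} = \left(-1571 + 53\right) \frac{444 + 231}{413 - 41} = - 1518 \cdot \frac{675}{372} = - 1518 \cdot 675 \cdot \frac{1}{372} = \left(-1518\right) \frac{225}{124} = - \frac{170775}{62}$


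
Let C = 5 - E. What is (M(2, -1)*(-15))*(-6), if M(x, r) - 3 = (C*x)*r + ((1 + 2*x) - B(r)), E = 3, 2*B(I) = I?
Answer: 405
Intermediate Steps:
B(I) = I/2
C = 2 (C = 5 - 1*3 = 5 - 3 = 2)
M(x, r) = 4 + 2*x - r/2 + 2*r*x (M(x, r) = 3 + ((2*x)*r + ((1 + 2*x) - r/2)) = 3 + (2*r*x + ((1 + 2*x) - r/2)) = 3 + (2*r*x + (1 + 2*x - r/2)) = 3 + (1 + 2*x - r/2 + 2*r*x) = 4 + 2*x - r/2 + 2*r*x)
(M(2, -1)*(-15))*(-6) = ((4 + 2*2 - 1/2*(-1) + 2*(-1)*2)*(-15))*(-6) = ((4 + 4 + 1/2 - 4)*(-15))*(-6) = ((9/2)*(-15))*(-6) = -135/2*(-6) = 405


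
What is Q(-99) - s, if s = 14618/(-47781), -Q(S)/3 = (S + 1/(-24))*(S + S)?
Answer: -11243909791/191124 ≈ -58830.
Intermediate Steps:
Q(S) = -6*S*(-1/24 + S) (Q(S) = -3*(S + 1/(-24))*(S + S) = -3*(S - 1/24)*2*S = -3*(-1/24 + S)*2*S = -6*S*(-1/24 + S))
s = -14618/47781 (s = 14618*(-1/47781) = -14618/47781 ≈ -0.30594)
Q(-99) - s = (¼)*(-99)*(1 - 24*(-99)) - 1*(-14618/47781) = (¼)*(-99)*(1 + 2376) + 14618/47781 = (¼)*(-99)*2377 + 14618/47781 = -235323/4 + 14618/47781 = -11243909791/191124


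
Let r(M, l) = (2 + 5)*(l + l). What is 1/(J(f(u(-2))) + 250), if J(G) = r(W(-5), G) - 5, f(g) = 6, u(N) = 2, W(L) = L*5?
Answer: 1/329 ≈ 0.0030395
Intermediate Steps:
W(L) = 5*L
r(M, l) = 14*l (r(M, l) = 7*(2*l) = 14*l)
J(G) = -5 + 14*G (J(G) = 14*G - 5 = -5 + 14*G)
1/(J(f(u(-2))) + 250) = 1/((-5 + 14*6) + 250) = 1/((-5 + 84) + 250) = 1/(79 + 250) = 1/329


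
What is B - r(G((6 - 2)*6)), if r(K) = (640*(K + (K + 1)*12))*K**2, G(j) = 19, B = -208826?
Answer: -60048186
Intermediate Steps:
r(K) = K**2*(7680 + 8320*K) (r(K) = (640*(K + (1 + K)*12))*K**2 = (640*(K + (12 + 12*K)))*K**2 = (640*(12 + 13*K))*K**2 = (7680 + 8320*K)*K**2 = K**2*(7680 + 8320*K))
B - r(G((6 - 2)*6)) = -208826 - 19**2*(7680 + 8320*19) = -208826 - 361*(7680 + 158080) = -208826 - 361*165760 = -208826 - 1*59839360 = -208826 - 59839360 = -60048186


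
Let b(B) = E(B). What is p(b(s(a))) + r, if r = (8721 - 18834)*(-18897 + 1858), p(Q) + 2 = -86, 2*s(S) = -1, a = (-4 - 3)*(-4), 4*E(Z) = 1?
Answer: 172315319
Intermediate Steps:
E(Z) = ¼ (E(Z) = (¼)*1 = ¼)
a = 28 (a = -7*(-4) = 28)
s(S) = -½ (s(S) = (½)*(-1) = -½)
b(B) = ¼
p(Q) = -88 (p(Q) = -2 - 86 = -88)
r = 172315407 (r = -10113*(-17039) = 172315407)
p(b(s(a))) + r = -88 + 172315407 = 172315319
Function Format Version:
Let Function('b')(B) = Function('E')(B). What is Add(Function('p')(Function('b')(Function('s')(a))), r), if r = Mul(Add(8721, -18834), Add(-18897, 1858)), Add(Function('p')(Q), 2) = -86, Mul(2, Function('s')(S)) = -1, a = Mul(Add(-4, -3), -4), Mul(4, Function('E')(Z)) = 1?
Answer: 172315319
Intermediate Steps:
Function('E')(Z) = Rational(1, 4) (Function('E')(Z) = Mul(Rational(1, 4), 1) = Rational(1, 4))
a = 28 (a = Mul(-7, -4) = 28)
Function('s')(S) = Rational(-1, 2) (Function('s')(S) = Mul(Rational(1, 2), -1) = Rational(-1, 2))
Function('b')(B) = Rational(1, 4)
Function('p')(Q) = -88 (Function('p')(Q) = Add(-2, -86) = -88)
r = 172315407 (r = Mul(-10113, -17039) = 172315407)
Add(Function('p')(Function('b')(Function('s')(a))), r) = Add(-88, 172315407) = 172315319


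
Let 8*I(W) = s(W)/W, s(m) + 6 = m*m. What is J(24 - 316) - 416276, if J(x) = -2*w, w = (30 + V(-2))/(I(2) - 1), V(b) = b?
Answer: -3746036/9 ≈ -4.1623e+5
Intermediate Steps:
s(m) = -6 + m² (s(m) = -6 + m*m = -6 + m²)
I(W) = (-6 + W²)/(8*W) (I(W) = ((-6 + W²)/W)/8 = (-6 + W²)/(8*W))
w = -224/9 (w = (30 - 2)/((⅛)*(-6 + 2²)/2 - 1) = 28/((⅛)*(½)*(-6 + 4) - 1) = 28/((⅛)*(½)*(-2) - 1) = 28/(-⅛ - 1) = 28/(-9/8) = 28*(-8/9) = -224/9 ≈ -24.889)
J(x) = 448/9 (J(x) = -2*(-224/9) = 448/9)
J(24 - 316) - 416276 = 448/9 - 416276 = -3746036/9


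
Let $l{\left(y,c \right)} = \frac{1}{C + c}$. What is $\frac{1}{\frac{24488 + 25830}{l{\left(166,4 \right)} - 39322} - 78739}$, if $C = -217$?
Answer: $- \frac{8375587}{659496062527} \approx -1.27 \cdot 10^{-5}$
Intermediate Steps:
$l{\left(y,c \right)} = \frac{1}{-217 + c}$
$\frac{1}{\frac{24488 + 25830}{l{\left(166,4 \right)} - 39322} - 78739} = \frac{1}{\frac{24488 + 25830}{\frac{1}{-217 + 4} - 39322} - 78739} = \frac{1}{\frac{50318}{\frac{1}{-213} - 39322} - 78739} = \frac{1}{\frac{50318}{- \frac{1}{213} - 39322} - 78739} = \frac{1}{\frac{50318}{- \frac{8375587}{213}} - 78739} = \frac{1}{50318 \left(- \frac{213}{8375587}\right) - 78739} = \frac{1}{- \frac{10717734}{8375587} - 78739} = \frac{1}{- \frac{659496062527}{8375587}} = - \frac{8375587}{659496062527}$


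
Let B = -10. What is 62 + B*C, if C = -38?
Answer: 442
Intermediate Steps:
62 + B*C = 62 - 10*(-38) = 62 + 380 = 442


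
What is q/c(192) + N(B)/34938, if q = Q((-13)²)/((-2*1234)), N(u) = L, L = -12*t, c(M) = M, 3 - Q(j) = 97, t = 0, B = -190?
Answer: 47/236928 ≈ 0.00019837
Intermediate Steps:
Q(j) = -94 (Q(j) = 3 - 1*97 = 3 - 97 = -94)
L = 0 (L = -12*0 = 0)
N(u) = 0
q = 47/1234 (q = -94/((-2*1234)) = -94/(-2468) = -94*(-1/2468) = 47/1234 ≈ 0.038087)
q/c(192) + N(B)/34938 = (47/1234)/192 + 0/34938 = (47/1234)*(1/192) + 0*(1/34938) = 47/236928 + 0 = 47/236928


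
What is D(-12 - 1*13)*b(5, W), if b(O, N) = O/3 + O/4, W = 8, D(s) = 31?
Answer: 1085/12 ≈ 90.417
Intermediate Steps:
b(O, N) = 7*O/12 (b(O, N) = O*(⅓) + O*(¼) = O/3 + O/4 = 7*O/12)
D(-12 - 1*13)*b(5, W) = 31*((7/12)*5) = 31*(35/12) = 1085/12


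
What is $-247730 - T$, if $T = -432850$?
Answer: $185120$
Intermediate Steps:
$-247730 - T = -247730 - -432850 = -247730 + 432850 = 185120$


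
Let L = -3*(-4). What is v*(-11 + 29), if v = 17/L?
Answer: 51/2 ≈ 25.500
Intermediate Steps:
L = 12
v = 17/12 ≈ 1.4167
v*(-11 + 29) = 17*(-11 + 29)/12 = (17/12)*18 = 51/2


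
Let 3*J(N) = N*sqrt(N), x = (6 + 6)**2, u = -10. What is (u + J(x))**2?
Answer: 320356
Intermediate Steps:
x = 144 (x = 12**2 = 144)
J(N) = N**(3/2)/3 (J(N) = (N*sqrt(N))/3 = N**(3/2)/3)
(u + J(x))**2 = (-10 + 144**(3/2)/3)**2 = (-10 + (1/3)*1728)**2 = (-10 + 576)**2 = 566**2 = 320356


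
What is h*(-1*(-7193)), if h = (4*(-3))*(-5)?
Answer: 431580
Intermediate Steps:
h = 60 (h = -12*(-5) = 60)
h*(-1*(-7193)) = 60*(-1*(-7193)) = 60*7193 = 431580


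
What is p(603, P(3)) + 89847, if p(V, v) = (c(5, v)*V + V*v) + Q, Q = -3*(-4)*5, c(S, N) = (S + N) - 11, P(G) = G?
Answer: 89907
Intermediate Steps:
c(S, N) = -11 + N + S (c(S, N) = (N + S) - 11 = -11 + N + S)
Q = 60 (Q = 12*5 = 60)
p(V, v) = 60 + V*v + V*(-6 + v) (p(V, v) = ((-11 + v + 5)*V + V*v) + 60 = ((-6 + v)*V + V*v) + 60 = (V*(-6 + v) + V*v) + 60 = (V*v + V*(-6 + v)) + 60 = 60 + V*v + V*(-6 + v))
p(603, P(3)) + 89847 = (60 + 603*3 + 603*(-6 + 3)) + 89847 = (60 + 1809 + 603*(-3)) + 89847 = (60 + 1809 - 1809) + 89847 = 60 + 89847 = 89907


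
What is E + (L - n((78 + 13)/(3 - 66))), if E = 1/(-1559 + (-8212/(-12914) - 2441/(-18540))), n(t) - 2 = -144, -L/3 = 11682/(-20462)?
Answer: 21097976659643215/146807245410241 ≈ 143.71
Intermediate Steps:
L = 17523/10231 (L = -35046/(-20462) = -35046*(-1)/20462 = -3*(-5841/10231) = 17523/10231 ≈ 1.7127)
n(t) = -142 (n(t) = 2 - 144 = -142)
E = -119712780/186540337243 (E = 1/(-1559 + (-8212*(-1/12914) - 2441*(-1/18540))) = 1/(-1559 + (4106/6457 + 2441/18540)) = 1/(-1559 + 91886777/119712780) = 1/(-186540337243/119712780) = -119712780/186540337243 ≈ -0.00064175)
E + (L - n((78 + 13)/(3 - 66))) = -119712780/186540337243 + (17523/10231 - 1*(-142)) = -119712780/186540337243 + (17523/10231 + 142) = -119712780/186540337243 + 1470325/10231 = 21097976659643215/146807245410241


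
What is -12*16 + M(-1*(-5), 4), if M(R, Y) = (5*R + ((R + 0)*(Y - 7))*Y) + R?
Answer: -222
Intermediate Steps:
M(R, Y) = 6*R + R*Y*(-7 + Y) (M(R, Y) = (5*R + (R*(-7 + Y))*Y) + R = (5*R + R*Y*(-7 + Y)) + R = 6*R + R*Y*(-7 + Y))
-12*16 + M(-1*(-5), 4) = -12*16 + (-1*(-5))*(6 + 4² - 7*4) = -192 + 5*(6 + 16 - 28) = -192 + 5*(-6) = -192 - 30 = -222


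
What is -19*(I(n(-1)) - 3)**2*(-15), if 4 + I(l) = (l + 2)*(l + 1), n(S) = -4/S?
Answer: 150765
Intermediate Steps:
I(l) = -4 + (1 + l)*(2 + l) (I(l) = -4 + (l + 2)*(l + 1) = -4 + (2 + l)*(1 + l) = -4 + (1 + l)*(2 + l))
-19*(I(n(-1)) - 3)**2*(-15) = -19*((-2 + (-4/(-1))**2 + 3*(-4/(-1))) - 3)**2*(-15) = -19*((-2 + (-4*(-1))**2 + 3*(-4*(-1))) - 3)**2*(-15) = -19*((-2 + 4**2 + 3*4) - 3)**2*(-15) = -19*((-2 + 16 + 12) - 3)**2*(-15) = -19*(26 - 3)**2*(-15) = -19*23**2*(-15) = -19*529*(-15) = -10051*(-15) = 150765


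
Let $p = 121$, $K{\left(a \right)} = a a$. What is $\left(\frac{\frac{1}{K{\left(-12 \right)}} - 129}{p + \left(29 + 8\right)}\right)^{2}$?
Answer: $\frac{345030625}{517653504} \approx 0.66653$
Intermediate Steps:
$K{\left(a \right)} = a^{2}$
$\left(\frac{\frac{1}{K{\left(-12 \right)}} - 129}{p + \left(29 + 8\right)}\right)^{2} = \left(\frac{\frac{1}{\left(-12\right)^{2}} - 129}{121 + \left(29 + 8\right)}\right)^{2} = \left(\frac{\frac{1}{144} - 129}{121 + 37}\right)^{2} = \left(\frac{\frac{1}{144} - 129}{158}\right)^{2} = \left(\left(- \frac{18575}{144}\right) \frac{1}{158}\right)^{2} = \left(- \frac{18575}{22752}\right)^{2} = \frac{345030625}{517653504}$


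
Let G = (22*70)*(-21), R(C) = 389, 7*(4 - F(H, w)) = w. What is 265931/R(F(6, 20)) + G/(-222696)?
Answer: 4936195853/7219062 ≈ 683.77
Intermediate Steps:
F(H, w) = 4 - w/7
G = -32340 (G = 1540*(-21) = -32340)
265931/R(F(6, 20)) + G/(-222696) = 265931/389 - 32340/(-222696) = 265931*(1/389) - 32340*(-1/222696) = 265931/389 + 2695/18558 = 4936195853/7219062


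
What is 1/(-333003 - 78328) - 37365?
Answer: -15369382816/411331 ≈ -37365.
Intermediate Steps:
1/(-333003 - 78328) - 37365 = 1/(-411331) - 37365 = -1/411331 - 37365 = -15369382816/411331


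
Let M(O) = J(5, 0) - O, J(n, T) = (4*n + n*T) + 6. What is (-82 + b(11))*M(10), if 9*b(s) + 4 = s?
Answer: -11696/9 ≈ -1299.6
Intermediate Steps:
b(s) = -4/9 + s/9
J(n, T) = 6 + 4*n + T*n (J(n, T) = (4*n + T*n) + 6 = 6 + 4*n + T*n)
M(O) = 26 - O (M(O) = (6 + 4*5 + 0*5) - O = (6 + 20 + 0) - O = 26 - O)
(-82 + b(11))*M(10) = (-82 + (-4/9 + (⅑)*11))*(26 - 1*10) = (-82 + (-4/9 + 11/9))*(26 - 10) = (-82 + 7/9)*16 = -731/9*16 = -11696/9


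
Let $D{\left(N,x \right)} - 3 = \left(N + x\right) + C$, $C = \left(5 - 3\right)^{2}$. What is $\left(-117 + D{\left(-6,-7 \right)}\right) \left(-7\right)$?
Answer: $861$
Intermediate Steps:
$C = 4$ ($C = 2^{2} = 4$)
$D{\left(N,x \right)} = 7 + N + x$ ($D{\left(N,x \right)} = 3 + \left(\left(N + x\right) + 4\right) = 3 + \left(4 + N + x\right) = 7 + N + x$)
$\left(-117 + D{\left(-6,-7 \right)}\right) \left(-7\right) = \left(-117 - 6\right) \left(-7\right) = \left(-123\right) \left(-7\right) = 861$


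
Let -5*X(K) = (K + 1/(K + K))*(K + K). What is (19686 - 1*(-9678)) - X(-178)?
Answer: 210189/5 ≈ 42038.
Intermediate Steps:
X(K) = -2*K*(K + 1/(2*K))/5 (X(K) = -(K + 1/(K + K))*(K + K)/5 = -(K + 1/(2*K))*2*K/5 = -2*K*(K + 1/(2*K))/5)
(19686 - 1*(-9678)) - X(-178) = (19686 - 1*(-9678)) - (-1/5 - 2/5*(-178)**2) = (19686 + 9678) - (-1/5 - 2/5*31684) = 29364 - (-1/5 - 63368/5) = 29364 - 1*(-63369/5) = 29364 + 63369/5 = 210189/5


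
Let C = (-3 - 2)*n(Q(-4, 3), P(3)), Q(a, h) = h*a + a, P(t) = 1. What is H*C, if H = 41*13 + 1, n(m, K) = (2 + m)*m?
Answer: -598080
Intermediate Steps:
Q(a, h) = a + a*h (Q(a, h) = a*h + a = a + a*h)
n(m, K) = m*(2 + m)
H = 534 (H = 533 + 1 = 534)
C = -1120 (C = (-3 - 2)*((-4*(1 + 3))*(2 - 4*(1 + 3))) = -5*(-4*4)*(2 - 4*4) = -(-80)*(2 - 16) = -(-80)*(-14) = -5*224 = -1120)
H*C = 534*(-1120) = -598080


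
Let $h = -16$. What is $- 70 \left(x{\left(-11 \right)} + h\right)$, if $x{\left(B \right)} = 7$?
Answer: $630$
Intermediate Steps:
$- 70 \left(x{\left(-11 \right)} + h\right) = - 70 \left(7 - 16\right) = \left(-70\right) \left(-9\right) = 630$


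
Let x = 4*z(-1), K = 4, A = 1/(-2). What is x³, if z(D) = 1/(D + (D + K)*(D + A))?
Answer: -512/1331 ≈ -0.38467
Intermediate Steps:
A = -½ ≈ -0.50000
z(D) = 1/(D + (4 + D)*(-½ + D)) (z(D) = 1/(D + (D + 4)*(D - ½)) = 1/(D + (4 + D)*(-½ + D)))
x = -8/11 (x = 4*(2/(-4 + 2*(-1)² + 9*(-1))) = 4*(2/(-4 + 2*1 - 9)) = 4*(2/(-4 + 2 - 9)) = 4*(2/(-11)) = 4*(2*(-1/11)) = 4*(-2/11) = -8/11 ≈ -0.72727)
x³ = (-8/11)³ = -512/1331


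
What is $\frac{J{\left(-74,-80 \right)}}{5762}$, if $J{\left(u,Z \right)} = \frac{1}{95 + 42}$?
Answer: $\frac{1}{789394} \approx 1.2668 \cdot 10^{-6}$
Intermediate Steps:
$J{\left(u,Z \right)} = \frac{1}{137}$
$\frac{J{\left(-74,-80 \right)}}{5762} = \frac{1}{137 \cdot 5762} = \frac{1}{137} \cdot \frac{1}{5762} = \frac{1}{789394}$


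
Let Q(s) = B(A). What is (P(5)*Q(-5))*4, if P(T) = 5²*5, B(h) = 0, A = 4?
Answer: 0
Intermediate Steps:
P(T) = 125 (P(T) = 25*5 = 125)
Q(s) = 0
(P(5)*Q(-5))*4 = (125*0)*4 = 0*4 = 0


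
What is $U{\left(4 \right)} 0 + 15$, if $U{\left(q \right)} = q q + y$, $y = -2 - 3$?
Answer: $15$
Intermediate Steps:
$y = -5$ ($y = -2 - 3 = -5$)
$U{\left(q \right)} = -5 + q^{2}$ ($U{\left(q \right)} = q q - 5 = q^{2} - 5 = -5 + q^{2}$)
$U{\left(4 \right)} 0 + 15 = \left(-5 + 4^{2}\right) 0 + 15 = \left(-5 + 16\right) 0 + 15 = 11 \cdot 0 + 15 = 0 + 15 = 15$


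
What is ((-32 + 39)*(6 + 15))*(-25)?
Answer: -3675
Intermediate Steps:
((-32 + 39)*(6 + 15))*(-25) = (7*21)*(-25) = 147*(-25) = -3675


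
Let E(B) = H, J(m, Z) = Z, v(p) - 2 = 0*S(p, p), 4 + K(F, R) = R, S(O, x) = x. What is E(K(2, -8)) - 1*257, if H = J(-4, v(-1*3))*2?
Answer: -253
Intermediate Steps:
K(F, R) = -4 + R
v(p) = 2 (v(p) = 2 + 0*p = 2 + 0 = 2)
H = 4 (H = 2*2 = 4)
E(B) = 4
E(K(2, -8)) - 1*257 = 4 - 1*257 = 4 - 257 = -253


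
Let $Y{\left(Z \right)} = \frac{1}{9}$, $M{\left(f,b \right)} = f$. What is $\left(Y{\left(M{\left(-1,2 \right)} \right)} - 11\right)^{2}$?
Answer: $\frac{9604}{81} \approx 118.57$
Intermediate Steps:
$Y{\left(Z \right)} = \frac{1}{9}$
$\left(Y{\left(M{\left(-1,2 \right)} \right)} - 11\right)^{2} = \left(\frac{1}{9} - 11\right)^{2} = \left(- \frac{98}{9}\right)^{2} = \frac{9604}{81}$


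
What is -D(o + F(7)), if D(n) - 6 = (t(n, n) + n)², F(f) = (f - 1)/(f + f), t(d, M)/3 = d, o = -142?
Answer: -15713590/49 ≈ -3.2069e+5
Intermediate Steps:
t(d, M) = 3*d
F(f) = (-1 + f)/(2*f) (F(f) = (-1 + f)/((2*f)) = (-1 + f)*(1/(2*f)) = (-1 + f)/(2*f))
D(n) = 6 + 16*n² (D(n) = 6 + (3*n + n)² = 6 + (4*n)² = 6 + 16*n²)
-D(o + F(7)) = -(6 + 16*(-142 + (½)*(-1 + 7)/7)²) = -(6 + 16*(-142 + (½)*(⅐)*6)²) = -(6 + 16*(-142 + 3/7)²) = -(6 + 16*(-991/7)²) = -(6 + 16*(982081/49)) = -(6 + 15713296/49) = -1*15713590/49 = -15713590/49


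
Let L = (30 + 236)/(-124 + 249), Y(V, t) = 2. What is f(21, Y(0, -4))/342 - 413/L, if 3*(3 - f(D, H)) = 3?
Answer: -66373/342 ≈ -194.07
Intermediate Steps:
f(D, H) = 2 (f(D, H) = 3 - 1/3*3 = 3 - 1 = 2)
L = 266/125 ≈ 2.1280
f(21, Y(0, -4))/342 - 413/L = 2/342 - 413/266/125 = 2*(1/342) - 413*125/266 = 1/171 - 7375/38 = -66373/342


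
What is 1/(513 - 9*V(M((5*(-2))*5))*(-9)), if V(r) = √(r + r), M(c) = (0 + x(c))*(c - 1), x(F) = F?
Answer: -19/1229553 + 10*√51/409851 ≈ 0.00015879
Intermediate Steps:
M(c) = c*(-1 + c) (M(c) = (0 + c)*(c - 1) = c*(-1 + c))
V(r) = √2*√r (V(r) = √(2*r) = √2*√r)
1/(513 - 9*V(M((5*(-2))*5))*(-9)) = 1/(513 - 9*√2*√(((5*(-2))*5)*(-1 + (5*(-2))*5))*(-9)) = 1/(513 - 9*√2*√((-10*5)*(-1 - 10*5))*(-9)) = 1/(513 - 9*√2*√(-50*(-1 - 50))*(-9)) = 1/(513 - 9*√2*√(-50*(-51))*(-9)) = 1/(513 - 9*√2*√2550*(-9)) = 1/(513 - 9*√2*5*√102*(-9)) = 1/(513 - 90*√51*(-9)) = 1/(513 + 810*√51)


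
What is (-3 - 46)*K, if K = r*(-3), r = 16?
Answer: 2352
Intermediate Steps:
K = -48 (K = 16*(-3) = -48)
(-3 - 46)*K = (-3 - 46)*(-48) = -49*(-48) = 2352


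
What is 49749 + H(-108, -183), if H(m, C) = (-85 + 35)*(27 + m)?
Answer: 53799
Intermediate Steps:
H(m, C) = -1350 - 50*m (H(m, C) = -50*(27 + m) = -1350 - 50*m)
49749 + H(-108, -183) = 49749 + (-1350 - 50*(-108)) = 49749 + (-1350 + 5400) = 49749 + 4050 = 53799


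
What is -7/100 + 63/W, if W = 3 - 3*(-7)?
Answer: 511/200 ≈ 2.5550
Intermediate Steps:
W = 24 (W = 3 + 21 = 24)
-7/100 + 63/W = -7/100 + 63/24 = -7*1/100 + 63*(1/24) = -7/100 + 21/8 = 511/200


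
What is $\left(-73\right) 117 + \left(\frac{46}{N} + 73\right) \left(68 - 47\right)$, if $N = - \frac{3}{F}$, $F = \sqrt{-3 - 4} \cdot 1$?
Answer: $-7008 - 322 i \sqrt{7} \approx -7008.0 - 851.93 i$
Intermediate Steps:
$F = i \sqrt{7}$ ($F = \sqrt{-7} \cdot 1 = i \sqrt{7} \cdot 1 = i \sqrt{7} \approx 2.6458 i$)
$N = \frac{3 i \sqrt{7}}{7}$ ($N = - \frac{3}{i \sqrt{7}} = - 3 \left(- \frac{i \sqrt{7}}{7}\right) = \frac{3 i \sqrt{7}}{7} \approx 1.1339 i$)
$\left(-73\right) 117 + \left(\frac{46}{N} + 73\right) \left(68 - 47\right) = \left(-73\right) 117 + \left(\frac{46}{\frac{3}{7} i \sqrt{7}} + 73\right) \left(68 - 47\right) = -8541 + \left(46 \left(- \frac{i \sqrt{7}}{3}\right) + 73\right) 21 = -8541 + \left(- \frac{46 i \sqrt{7}}{3} + 73\right) 21 = -8541 + \left(73 - \frac{46 i \sqrt{7}}{3}\right) 21 = -8541 + \left(1533 - 322 i \sqrt{7}\right) = -7008 - 322 i \sqrt{7}$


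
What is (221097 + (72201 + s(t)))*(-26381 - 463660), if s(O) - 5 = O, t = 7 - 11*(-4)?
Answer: -143755487514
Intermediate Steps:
t = 51 (t = 7 + 44 = 51)
s(O) = 5 + O
(221097 + (72201 + s(t)))*(-26381 - 463660) = (221097 + (72201 + (5 + 51)))*(-26381 - 463660) = (221097 + (72201 + 56))*(-490041) = (221097 + 72257)*(-490041) = 293354*(-490041) = -143755487514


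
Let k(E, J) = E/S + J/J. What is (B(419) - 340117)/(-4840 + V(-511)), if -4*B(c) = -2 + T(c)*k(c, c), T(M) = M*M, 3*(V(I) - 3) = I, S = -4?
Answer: -202247853/240352 ≈ -841.46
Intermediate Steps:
k(E, J) = 1 - E/4 (k(E, J) = E/(-4) + J/J = E*(-¼) + 1 = -E/4 + 1 = 1 - E/4)
V(I) = 3 + I/3
T(M) = M²
B(c) = ½ - c²*(1 - c/4)/4 (B(c) = -(-2 + c²*(1 - c/4))/4 = ½ - c²*(1 - c/4)/4)
(B(419) - 340117)/(-4840 + V(-511)) = ((½ + (1/16)*419²*(-4 + 419)) - 340117)/(-4840 + (3 + (⅓)*(-511))) = ((½ + (1/16)*175561*415) - 340117)/(-4840 + (3 - 511/3)) = ((½ + 72857815/16) - 340117)/(-4840 - 502/3) = (72857823/16 - 340117)/(-15022/3) = (67415951/16)*(-3/15022) = -202247853/240352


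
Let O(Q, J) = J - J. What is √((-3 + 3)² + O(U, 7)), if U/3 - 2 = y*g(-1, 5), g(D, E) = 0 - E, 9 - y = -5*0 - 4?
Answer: 0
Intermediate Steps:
y = 13 (y = 9 - (-5*0 - 4) = 9 - (0 - 4) = 9 - 1*(-4) = 9 + 4 = 13)
g(D, E) = -E
U = -189 (U = 6 + 3*(13*(-1*5)) = 6 + 3*(13*(-5)) = 6 + 3*(-65) = 6 - 195 = -189)
O(Q, J) = 0
√((-3 + 3)² + O(U, 7)) = √((-3 + 3)² + 0) = √(0² + 0) = √(0 + 0) = √0 = 0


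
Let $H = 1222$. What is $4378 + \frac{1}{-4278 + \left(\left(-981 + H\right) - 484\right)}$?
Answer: $\frac{19792937}{4521} \approx 4378.0$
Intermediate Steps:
$4378 + \frac{1}{-4278 + \left(\left(-981 + H\right) - 484\right)} = 4378 + \frac{1}{-4278 + \left(\left(-981 + 1222\right) - 484\right)} = 4378 + \frac{1}{-4278 + \left(241 - 484\right)} = 4378 + \frac{1}{-4278 - 243} = 4378 + \frac{1}{-4521} = 4378 - \frac{1}{4521} = \frac{19792937}{4521}$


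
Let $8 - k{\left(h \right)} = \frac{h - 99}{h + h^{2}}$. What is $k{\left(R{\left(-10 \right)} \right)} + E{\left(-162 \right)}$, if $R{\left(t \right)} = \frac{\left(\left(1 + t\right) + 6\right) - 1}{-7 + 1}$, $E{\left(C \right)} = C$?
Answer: $- \frac{131}{2} \approx -65.5$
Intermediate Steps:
$R{\left(t \right)} = -1 - \frac{t}{6}$ ($R{\left(t \right)} = \frac{\left(7 + t\right) - 1}{-6} = \left(6 + t\right) \left(- \frac{1}{6}\right) = -1 - \frac{t}{6}$)
$k{\left(h \right)} = 8 - \frac{-99 + h}{h + h^{2}}$ ($k{\left(h \right)} = 8 - \frac{h - 99}{h + h^{2}} = 8 - \frac{-99 + h}{h + h^{2}}$)
$k{\left(R{\left(-10 \right)} \right)} + E{\left(-162 \right)} = \frac{99 + 7 \left(-1 - - \frac{5}{3}\right) + 8 \left(-1 - - \frac{5}{3}\right)^{2}}{\left(-1 - - \frac{5}{3}\right) \left(1 - - \frac{2}{3}\right)} - 162 = \frac{99 + 7 \left(-1 + \frac{5}{3}\right) + 8 \left(-1 + \frac{5}{3}\right)^{2}}{\left(-1 + \frac{5}{3}\right) \left(1 + \left(-1 + \frac{5}{3}\right)\right)} - 162 = \frac{99 + 7 \cdot \frac{2}{3} + 8 \left(\frac{2}{3}\right)^{2}}{\frac{2}{3} \left(1 + \frac{2}{3}\right)} - 162 = \frac{3 \left(99 + \frac{14}{3} + 8 \cdot \frac{4}{9}\right)}{2 \cdot \frac{5}{3}} - 162 = \frac{3}{2} \cdot \frac{3}{5} \left(99 + \frac{14}{3} + \frac{32}{9}\right) - 162 = \frac{3}{2} \cdot \frac{3}{5} \cdot \frac{965}{9} - 162 = \frac{193}{2} - 162 = - \frac{131}{2}$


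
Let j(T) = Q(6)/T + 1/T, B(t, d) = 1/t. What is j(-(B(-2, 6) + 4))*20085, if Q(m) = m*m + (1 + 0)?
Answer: -1526460/7 ≈ -2.1807e+5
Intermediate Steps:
Q(m) = 1 + m² (Q(m) = m² + 1 = 1 + m²)
j(T) = 38/T (j(T) = (1 + 6²)/T + 1/T = (1 + 36)/T + 1/T = 37/T + 1/T = 38/T)
j(-(B(-2, 6) + 4))*20085 = (38/((-(1/(-2) + 4))))*20085 = (38/((-(-½ + 4))))*20085 = (38/((-1*7/2)))*20085 = (38/(-7/2))*20085 = (38*(-2/7))*20085 = -76/7*20085 = -1526460/7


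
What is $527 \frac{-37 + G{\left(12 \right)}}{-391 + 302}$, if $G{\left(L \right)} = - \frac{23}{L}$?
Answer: $\frac{246109}{1068} \approx 230.44$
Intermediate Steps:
$527 \frac{-37 + G{\left(12 \right)}}{-391 + 302} = 527 \frac{-37 - \frac{23}{12}}{-391 + 302} = 527 \frac{-37 - \frac{23}{12}}{-89} = 527 \left(-37 - \frac{23}{12}\right) \left(- \frac{1}{89}\right) = 527 \left(\left(- \frac{467}{12}\right) \left(- \frac{1}{89}\right)\right) = 527 \cdot \frac{467}{1068} = \frac{246109}{1068}$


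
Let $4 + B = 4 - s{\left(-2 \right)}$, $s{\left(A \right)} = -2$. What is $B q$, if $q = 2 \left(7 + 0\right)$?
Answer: $28$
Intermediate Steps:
$B = 2$ ($B = -4 + \left(4 - -2\right) = -4 + \left(4 + 2\right) = -4 + 6 = 2$)
$q = 14$ ($q = 2 \cdot 7 = 14$)
$B q = 2 \cdot 14 = 28$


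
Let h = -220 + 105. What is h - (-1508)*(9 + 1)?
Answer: 14965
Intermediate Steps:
h = -115
h - (-1508)*(9 + 1) = -115 - (-1508)*(9 + 1) = -115 - (-1508)*10 = -115 - 377*(-40) = -115 + 15080 = 14965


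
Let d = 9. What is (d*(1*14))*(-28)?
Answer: -3528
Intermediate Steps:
(d*(1*14))*(-28) = (9*(1*14))*(-28) = (9*14)*(-28) = 126*(-28) = -3528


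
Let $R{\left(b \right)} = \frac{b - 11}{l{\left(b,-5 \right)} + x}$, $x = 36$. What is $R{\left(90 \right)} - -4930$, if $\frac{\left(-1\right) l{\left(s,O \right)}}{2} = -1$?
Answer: $\frac{187419}{38} \approx 4932.1$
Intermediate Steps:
$l{\left(s,O \right)} = 2$ ($l{\left(s,O \right)} = \left(-2\right) \left(-1\right) = 2$)
$R{\left(b \right)} = - \frac{11}{38} + \frac{b}{38}$ ($R{\left(b \right)} = \frac{b - 11}{2 + 36} = \frac{-11 + b}{38} = \left(-11 + b\right) \frac{1}{38} = - \frac{11}{38} + \frac{b}{38}$)
$R{\left(90 \right)} - -4930 = \left(- \frac{11}{38} + \frac{1}{38} \cdot 90\right) - -4930 = \left(- \frac{11}{38} + \frac{45}{19}\right) + 4930 = \frac{79}{38} + 4930 = \frac{187419}{38}$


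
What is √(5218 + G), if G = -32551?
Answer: 3*I*√3037 ≈ 165.33*I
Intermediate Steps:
√(5218 + G) = √(5218 - 32551) = √(-27333) = 3*I*√3037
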